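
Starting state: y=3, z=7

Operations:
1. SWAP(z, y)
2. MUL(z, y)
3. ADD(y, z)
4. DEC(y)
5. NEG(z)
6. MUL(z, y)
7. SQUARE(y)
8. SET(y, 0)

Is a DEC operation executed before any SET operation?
Yes

First DEC: step 4
First SET: step 8
Since 4 < 8, DEC comes first.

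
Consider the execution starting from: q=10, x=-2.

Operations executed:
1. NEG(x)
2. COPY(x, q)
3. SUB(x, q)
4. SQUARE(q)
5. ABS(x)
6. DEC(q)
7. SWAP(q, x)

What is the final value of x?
x = 99

Tracing execution:
Step 1: NEG(x) → x = 2
Step 2: COPY(x, q) → x = 10
Step 3: SUB(x, q) → x = 0
Step 4: SQUARE(q) → x = 0
Step 5: ABS(x) → x = 0
Step 6: DEC(q) → x = 0
Step 7: SWAP(q, x) → x = 99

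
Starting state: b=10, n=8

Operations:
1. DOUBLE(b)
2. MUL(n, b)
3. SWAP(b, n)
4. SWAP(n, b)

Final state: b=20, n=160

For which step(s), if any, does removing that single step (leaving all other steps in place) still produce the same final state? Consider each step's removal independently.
None - removing any single step changes the final result

Testing removal of each single step:
Without step 1: final = b=10, n=80 (different)
Without step 2: final = b=20, n=8 (different)
Without step 3: final = b=160, n=20 (different)
Without step 4: final = b=160, n=20 (different)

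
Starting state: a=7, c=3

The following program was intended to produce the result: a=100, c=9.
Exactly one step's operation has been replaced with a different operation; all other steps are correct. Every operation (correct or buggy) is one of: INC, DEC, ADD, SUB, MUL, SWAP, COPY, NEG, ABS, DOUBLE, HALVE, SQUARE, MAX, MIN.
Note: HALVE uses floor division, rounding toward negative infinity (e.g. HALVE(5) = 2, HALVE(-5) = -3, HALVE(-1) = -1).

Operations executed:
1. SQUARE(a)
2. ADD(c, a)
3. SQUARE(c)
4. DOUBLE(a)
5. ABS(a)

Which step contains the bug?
Step 2

Trace with buggy code:
Initial: a=7, c=3
After step 1: a=49, c=3
After step 2: a=49, c=52
After step 3: a=49, c=2704
After step 4: a=98, c=2704
After step 5: a=98, c=2704
Actual final a=98, c=2704 ≠ expected a=100, c=9.
Step 2 is the only position where a single-operation replacement can produce the expected result.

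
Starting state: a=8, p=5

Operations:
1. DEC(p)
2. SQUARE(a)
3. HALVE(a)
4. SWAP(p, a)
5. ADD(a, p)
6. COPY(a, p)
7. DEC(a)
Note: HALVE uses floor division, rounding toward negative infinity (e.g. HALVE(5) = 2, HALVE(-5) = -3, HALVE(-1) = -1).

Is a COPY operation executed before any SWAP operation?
No

First COPY: step 6
First SWAP: step 4
Since 6 > 4, SWAP comes first.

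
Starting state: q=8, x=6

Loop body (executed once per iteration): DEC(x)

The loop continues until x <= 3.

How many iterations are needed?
3

Tracing iterations:
Initial: q=8, x=6
After iteration 1: q=8, x=5
After iteration 2: q=8, x=4
After iteration 3: q=8, x=3
x <= 3 now holds, so the loop exits after 3 iterations.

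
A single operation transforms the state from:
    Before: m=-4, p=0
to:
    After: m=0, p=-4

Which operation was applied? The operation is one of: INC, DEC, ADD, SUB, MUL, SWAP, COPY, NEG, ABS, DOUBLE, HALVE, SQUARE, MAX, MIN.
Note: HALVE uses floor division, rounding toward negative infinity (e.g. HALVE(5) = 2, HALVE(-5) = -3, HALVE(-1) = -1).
SWAP(p, m)

Analyzing the change:
Before: m=-4, p=0
After: m=0, p=-4
Variable p changed from 0 to -4
Variable m changed from -4 to 0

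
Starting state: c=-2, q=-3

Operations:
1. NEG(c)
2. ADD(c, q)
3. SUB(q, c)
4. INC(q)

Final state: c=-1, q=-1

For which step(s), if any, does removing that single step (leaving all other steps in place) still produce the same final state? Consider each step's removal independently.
None - removing any single step changes the final result

Testing removal of each single step:
Without step 1: final = c=-5, q=3 (different)
Without step 2: final = c=2, q=-4 (different)
Without step 3: final = c=-1, q=-2 (different)
Without step 4: final = c=-1, q=-2 (different)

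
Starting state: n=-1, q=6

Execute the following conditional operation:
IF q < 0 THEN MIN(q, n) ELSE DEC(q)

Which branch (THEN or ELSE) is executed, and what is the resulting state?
Branch: ELSE, Final state: n=-1, q=5

Evaluating condition: q < 0
q = 6
Condition is False, so ELSE branch executes
After DEC(q): n=-1, q=5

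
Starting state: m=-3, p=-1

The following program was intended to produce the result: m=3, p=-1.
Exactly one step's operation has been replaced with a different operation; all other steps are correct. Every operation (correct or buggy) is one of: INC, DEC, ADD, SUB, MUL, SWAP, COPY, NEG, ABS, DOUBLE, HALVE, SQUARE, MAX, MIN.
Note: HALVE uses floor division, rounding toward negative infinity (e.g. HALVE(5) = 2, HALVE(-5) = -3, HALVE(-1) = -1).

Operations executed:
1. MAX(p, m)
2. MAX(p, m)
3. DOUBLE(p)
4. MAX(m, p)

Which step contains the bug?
Step 3

Trace with buggy code:
Initial: m=-3, p=-1
After step 1: m=-3, p=-1
After step 2: m=-3, p=-1
After step 3: m=-3, p=-2
After step 4: m=-2, p=-2
Actual final m=-2, p=-2 ≠ expected m=3, p=-1.
Step 3 is the only position where a single-operation replacement can produce the expected result.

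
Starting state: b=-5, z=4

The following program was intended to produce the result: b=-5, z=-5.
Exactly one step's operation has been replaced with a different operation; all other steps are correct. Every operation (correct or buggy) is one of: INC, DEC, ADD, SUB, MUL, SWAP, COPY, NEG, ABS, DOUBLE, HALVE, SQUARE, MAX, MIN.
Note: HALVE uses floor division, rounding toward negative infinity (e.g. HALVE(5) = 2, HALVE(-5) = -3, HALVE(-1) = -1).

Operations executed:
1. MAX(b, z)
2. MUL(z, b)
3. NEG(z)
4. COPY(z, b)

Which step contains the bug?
Step 1

Trace with buggy code:
Initial: b=-5, z=4
After step 1: b=4, z=4
After step 2: b=4, z=16
After step 3: b=4, z=-16
After step 4: b=4, z=4
Actual final b=4, z=4 ≠ expected b=-5, z=-5.
Step 1 is the only position where a single-operation replacement can produce the expected result.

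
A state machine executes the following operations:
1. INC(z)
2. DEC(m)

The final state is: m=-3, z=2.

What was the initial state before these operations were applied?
m=-2, z=1

Working backwards:
Final state: m=-3, z=2
Before step 2 (DEC(m)): m=-2, z=2
Before step 1 (INC(z)): m=-2, z=1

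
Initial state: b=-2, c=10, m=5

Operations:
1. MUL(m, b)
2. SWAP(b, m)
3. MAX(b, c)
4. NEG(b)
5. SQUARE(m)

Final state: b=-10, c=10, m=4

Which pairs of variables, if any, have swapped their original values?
None

Comparing initial and final values:
m: 5 → 4
c: 10 → 10
b: -2 → -10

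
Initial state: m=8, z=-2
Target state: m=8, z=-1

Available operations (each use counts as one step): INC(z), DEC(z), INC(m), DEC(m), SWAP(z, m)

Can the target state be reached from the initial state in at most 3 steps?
Yes

Path (1 step): INC(z)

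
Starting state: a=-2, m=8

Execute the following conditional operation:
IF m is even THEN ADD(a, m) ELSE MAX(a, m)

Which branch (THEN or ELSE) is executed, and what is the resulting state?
Branch: THEN, Final state: a=6, m=8

Evaluating condition: m is even
Condition is True, so THEN branch executes
After ADD(a, m): a=6, m=8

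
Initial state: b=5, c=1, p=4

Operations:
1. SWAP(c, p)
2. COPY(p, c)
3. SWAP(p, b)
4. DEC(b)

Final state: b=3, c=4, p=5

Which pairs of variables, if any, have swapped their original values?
None

Comparing initial and final values:
b: 5 → 3
p: 4 → 5
c: 1 → 4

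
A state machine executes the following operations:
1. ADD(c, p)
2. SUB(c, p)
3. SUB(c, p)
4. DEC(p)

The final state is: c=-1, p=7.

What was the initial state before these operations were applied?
c=7, p=8

Working backwards:
Final state: c=-1, p=7
Before step 4 (DEC(p)): c=-1, p=8
Before step 3 (SUB(c, p)): c=7, p=8
Before step 2 (SUB(c, p)): c=15, p=8
Before step 1 (ADD(c, p)): c=7, p=8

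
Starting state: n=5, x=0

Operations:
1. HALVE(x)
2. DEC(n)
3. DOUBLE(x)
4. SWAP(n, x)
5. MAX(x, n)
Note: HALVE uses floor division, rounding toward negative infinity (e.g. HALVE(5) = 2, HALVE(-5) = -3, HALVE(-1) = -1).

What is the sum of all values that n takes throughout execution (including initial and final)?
18

Values of n at each step:
Initial: n = 5
After step 1: n = 5
After step 2: n = 4
After step 3: n = 4
After step 4: n = 0
After step 5: n = 0
Sum = 5 + 5 + 4 + 4 + 0 + 0 = 18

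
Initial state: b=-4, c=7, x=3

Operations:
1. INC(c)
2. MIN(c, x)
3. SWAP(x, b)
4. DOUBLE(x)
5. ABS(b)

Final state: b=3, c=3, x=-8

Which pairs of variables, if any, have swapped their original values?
None

Comparing initial and final values:
c: 7 → 3
x: 3 → -8
b: -4 → 3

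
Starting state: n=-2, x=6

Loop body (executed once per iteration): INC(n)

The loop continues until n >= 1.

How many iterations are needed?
3

Tracing iterations:
Initial: n=-2, x=6
After iteration 1: n=-1, x=6
After iteration 2: n=0, x=6
After iteration 3: n=1, x=6
n >= 1 now holds, so the loop exits after 3 iterations.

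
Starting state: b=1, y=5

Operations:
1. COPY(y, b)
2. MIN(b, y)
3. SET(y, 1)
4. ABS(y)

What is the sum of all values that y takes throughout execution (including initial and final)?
9

Values of y at each step:
Initial: y = 5
After step 1: y = 1
After step 2: y = 1
After step 3: y = 1
After step 4: y = 1
Sum = 5 + 1 + 1 + 1 + 1 = 9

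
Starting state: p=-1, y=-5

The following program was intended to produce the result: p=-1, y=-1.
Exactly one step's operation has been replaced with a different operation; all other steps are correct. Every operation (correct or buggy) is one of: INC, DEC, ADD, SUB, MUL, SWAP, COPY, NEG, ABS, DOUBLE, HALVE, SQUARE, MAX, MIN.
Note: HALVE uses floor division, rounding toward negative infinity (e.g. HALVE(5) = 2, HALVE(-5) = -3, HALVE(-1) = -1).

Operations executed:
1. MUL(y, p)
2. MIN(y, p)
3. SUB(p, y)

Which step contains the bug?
Step 3

Trace with buggy code:
Initial: p=-1, y=-5
After step 1: p=-1, y=5
After step 2: p=-1, y=-1
After step 3: p=0, y=-1
Actual final p=0, y=-1 ≠ expected p=-1, y=-1.
Step 3 is the only position where a single-operation replacement can produce the expected result.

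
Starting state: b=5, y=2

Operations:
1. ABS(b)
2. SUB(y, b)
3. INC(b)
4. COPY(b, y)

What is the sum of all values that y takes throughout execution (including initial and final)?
-5

Values of y at each step:
Initial: y = 2
After step 1: y = 2
After step 2: y = -3
After step 3: y = -3
After step 4: y = -3
Sum = 2 + 2 + -3 + -3 + -3 = -5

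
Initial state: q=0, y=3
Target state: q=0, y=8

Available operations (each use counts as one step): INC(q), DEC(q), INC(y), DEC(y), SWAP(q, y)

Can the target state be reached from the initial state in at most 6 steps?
Yes

Path (5 steps): INC(y) → INC(y) → INC(y) → INC(y) → INC(y)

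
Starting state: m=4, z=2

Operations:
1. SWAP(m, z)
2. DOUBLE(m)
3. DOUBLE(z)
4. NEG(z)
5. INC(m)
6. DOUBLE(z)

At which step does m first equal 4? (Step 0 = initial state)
Step 0

Tracing m:
Initial: m = 4 ← first occurrence
After step 1: m = 2
After step 2: m = 4
After step 3: m = 4
After step 4: m = 4
After step 5: m = 5
After step 6: m = 5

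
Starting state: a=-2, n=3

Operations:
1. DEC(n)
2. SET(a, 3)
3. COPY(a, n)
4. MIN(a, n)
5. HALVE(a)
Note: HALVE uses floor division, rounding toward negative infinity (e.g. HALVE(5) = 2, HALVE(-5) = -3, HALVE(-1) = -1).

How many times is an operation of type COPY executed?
1

Counting COPY operations:
Step 3: COPY(a, n) ← COPY
Total: 1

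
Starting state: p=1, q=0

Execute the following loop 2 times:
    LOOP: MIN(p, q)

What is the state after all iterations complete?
p=0, q=0

Iteration trace:
Start: p=1, q=0
After iteration 1: p=0, q=0
After iteration 2: p=0, q=0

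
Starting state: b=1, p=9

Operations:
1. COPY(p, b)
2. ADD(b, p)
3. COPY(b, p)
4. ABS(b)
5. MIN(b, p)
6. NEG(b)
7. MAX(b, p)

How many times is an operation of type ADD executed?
1

Counting ADD operations:
Step 2: ADD(b, p) ← ADD
Total: 1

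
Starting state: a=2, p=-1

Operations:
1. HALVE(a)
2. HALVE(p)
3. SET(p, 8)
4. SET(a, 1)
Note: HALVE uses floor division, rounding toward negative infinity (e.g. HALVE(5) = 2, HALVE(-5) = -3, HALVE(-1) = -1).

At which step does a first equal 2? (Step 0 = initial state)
Step 0

Tracing a:
Initial: a = 2 ← first occurrence
After step 1: a = 1
After step 2: a = 1
After step 3: a = 1
After step 4: a = 1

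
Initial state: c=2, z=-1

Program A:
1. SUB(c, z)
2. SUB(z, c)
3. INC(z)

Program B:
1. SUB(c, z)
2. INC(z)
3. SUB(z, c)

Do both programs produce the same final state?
Yes

Program A final state: c=3, z=-3
Program B final state: c=3, z=-3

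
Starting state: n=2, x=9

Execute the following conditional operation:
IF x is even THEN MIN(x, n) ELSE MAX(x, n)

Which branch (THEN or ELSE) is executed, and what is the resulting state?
Branch: ELSE, Final state: n=2, x=9

Evaluating condition: x is even
Condition is False, so ELSE branch executes
After MAX(x, n): n=2, x=9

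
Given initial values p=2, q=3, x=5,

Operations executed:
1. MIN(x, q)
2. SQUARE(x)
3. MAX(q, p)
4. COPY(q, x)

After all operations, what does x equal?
x = 9

Tracing execution:
Step 1: MIN(x, q) → x = 3
Step 2: SQUARE(x) → x = 9
Step 3: MAX(q, p) → x = 9
Step 4: COPY(q, x) → x = 9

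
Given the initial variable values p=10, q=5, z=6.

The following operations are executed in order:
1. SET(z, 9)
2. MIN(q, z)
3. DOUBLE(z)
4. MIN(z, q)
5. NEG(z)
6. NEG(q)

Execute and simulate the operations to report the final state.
{p: 10, q: -5, z: -5}

Step-by-step execution:
Initial: p=10, q=5, z=6
After step 1 (SET(z, 9)): p=10, q=5, z=9
After step 2 (MIN(q, z)): p=10, q=5, z=9
After step 3 (DOUBLE(z)): p=10, q=5, z=18
After step 4 (MIN(z, q)): p=10, q=5, z=5
After step 5 (NEG(z)): p=10, q=5, z=-5
After step 6 (NEG(q)): p=10, q=-5, z=-5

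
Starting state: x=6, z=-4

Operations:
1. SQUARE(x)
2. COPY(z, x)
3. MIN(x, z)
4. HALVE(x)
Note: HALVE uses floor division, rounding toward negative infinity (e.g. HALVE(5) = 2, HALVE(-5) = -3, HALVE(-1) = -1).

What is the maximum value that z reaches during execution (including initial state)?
36

Values of z at each step:
Initial: z = -4
After step 1: z = -4
After step 2: z = 36 ← maximum
After step 3: z = 36
After step 4: z = 36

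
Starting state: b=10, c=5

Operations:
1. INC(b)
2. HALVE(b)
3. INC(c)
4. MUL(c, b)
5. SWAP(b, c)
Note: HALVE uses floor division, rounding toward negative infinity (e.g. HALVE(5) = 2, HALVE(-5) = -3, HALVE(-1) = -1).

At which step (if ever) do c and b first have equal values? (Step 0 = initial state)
Step 2

c and b first become equal after step 2.

Comparing values at each step:
Initial: c=5, b=10
After step 1: c=5, b=11
After step 2: c=5, b=5 ← equal!
After step 3: c=6, b=5
After step 4: c=30, b=5
After step 5: c=5, b=30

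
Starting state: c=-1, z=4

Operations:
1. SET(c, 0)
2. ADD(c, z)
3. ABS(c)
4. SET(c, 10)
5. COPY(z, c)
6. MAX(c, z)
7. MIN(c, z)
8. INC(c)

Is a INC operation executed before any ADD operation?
No

First INC: step 8
First ADD: step 2
Since 8 > 2, ADD comes first.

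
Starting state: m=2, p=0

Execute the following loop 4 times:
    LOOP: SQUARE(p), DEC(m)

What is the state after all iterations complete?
m=-2, p=0

Iteration trace:
Start: m=2, p=0
After iteration 1: m=1, p=0
After iteration 2: m=0, p=0
After iteration 3: m=-1, p=0
After iteration 4: m=-2, p=0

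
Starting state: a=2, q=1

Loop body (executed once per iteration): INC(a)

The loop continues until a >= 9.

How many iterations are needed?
7

Tracing iterations:
Initial: a=2, q=1
After iteration 1: a=3, q=1
After iteration 2: a=4, q=1
After iteration 3: a=5, q=1
After iteration 4: a=6, q=1
After iteration 5: a=7, q=1
After iteration 6: a=8, q=1
After iteration 7: a=9, q=1
a >= 9 now holds, so the loop exits after 7 iterations.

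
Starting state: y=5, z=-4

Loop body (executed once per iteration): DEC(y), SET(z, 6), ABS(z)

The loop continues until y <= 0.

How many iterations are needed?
5

Tracing iterations:
Initial: y=5, z=-4
After iteration 1: y=4, z=6
After iteration 2: y=3, z=6
After iteration 3: y=2, z=6
After iteration 4: y=1, z=6
After iteration 5: y=0, z=6
y <= 0 now holds, so the loop exits after 5 iterations.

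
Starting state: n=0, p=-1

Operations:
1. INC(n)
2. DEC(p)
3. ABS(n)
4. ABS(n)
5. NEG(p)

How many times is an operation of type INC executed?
1

Counting INC operations:
Step 1: INC(n) ← INC
Total: 1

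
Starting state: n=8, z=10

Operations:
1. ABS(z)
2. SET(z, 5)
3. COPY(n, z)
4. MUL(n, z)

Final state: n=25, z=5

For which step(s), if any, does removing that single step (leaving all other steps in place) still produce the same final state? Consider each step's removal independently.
Step(s) 1

Testing removal of each single step:
Without step 1: final = n=25, z=5 (same)
Without step 2: final = n=100, z=10 (different)
Without step 3: final = n=40, z=5 (different)
Without step 4: final = n=5, z=5 (different)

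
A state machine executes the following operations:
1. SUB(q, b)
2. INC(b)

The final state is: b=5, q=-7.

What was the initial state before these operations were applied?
b=4, q=-3

Working backwards:
Final state: b=5, q=-7
Before step 2 (INC(b)): b=4, q=-7
Before step 1 (SUB(q, b)): b=4, q=-3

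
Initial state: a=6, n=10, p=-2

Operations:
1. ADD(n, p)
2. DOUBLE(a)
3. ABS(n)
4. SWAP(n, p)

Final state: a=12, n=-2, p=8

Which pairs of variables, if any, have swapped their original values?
None

Comparing initial and final values:
a: 6 → 12
p: -2 → 8
n: 10 → -2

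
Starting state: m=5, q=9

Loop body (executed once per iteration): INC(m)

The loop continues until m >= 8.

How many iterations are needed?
3

Tracing iterations:
Initial: m=5, q=9
After iteration 1: m=6, q=9
After iteration 2: m=7, q=9
After iteration 3: m=8, q=9
m >= 8 now holds, so the loop exits after 3 iterations.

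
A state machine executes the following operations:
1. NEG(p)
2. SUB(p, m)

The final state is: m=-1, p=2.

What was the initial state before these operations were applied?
m=-1, p=-1

Working backwards:
Final state: m=-1, p=2
Before step 2 (SUB(p, m)): m=-1, p=1
Before step 1 (NEG(p)): m=-1, p=-1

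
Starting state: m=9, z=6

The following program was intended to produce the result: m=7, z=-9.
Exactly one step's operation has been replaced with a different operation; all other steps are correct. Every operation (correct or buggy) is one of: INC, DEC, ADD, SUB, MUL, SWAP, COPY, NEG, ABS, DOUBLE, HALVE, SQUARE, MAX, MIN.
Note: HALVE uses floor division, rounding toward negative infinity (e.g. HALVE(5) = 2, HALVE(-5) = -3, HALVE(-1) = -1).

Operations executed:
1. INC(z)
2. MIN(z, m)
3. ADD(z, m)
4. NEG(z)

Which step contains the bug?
Step 3

Trace with buggy code:
Initial: m=9, z=6
After step 1: m=9, z=7
After step 2: m=9, z=7
After step 3: m=9, z=16
After step 4: m=9, z=-16
Actual final m=9, z=-16 ≠ expected m=7, z=-9.
Step 3 is the only position where a single-operation replacement can produce the expected result.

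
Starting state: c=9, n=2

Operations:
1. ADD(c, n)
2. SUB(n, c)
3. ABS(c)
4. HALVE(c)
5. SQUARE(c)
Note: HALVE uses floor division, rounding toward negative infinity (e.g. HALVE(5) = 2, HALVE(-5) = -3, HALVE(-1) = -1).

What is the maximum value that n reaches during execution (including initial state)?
2

Values of n at each step:
Initial: n = 2 ← maximum
After step 1: n = 2
After step 2: n = -9
After step 3: n = -9
After step 4: n = -9
After step 5: n = -9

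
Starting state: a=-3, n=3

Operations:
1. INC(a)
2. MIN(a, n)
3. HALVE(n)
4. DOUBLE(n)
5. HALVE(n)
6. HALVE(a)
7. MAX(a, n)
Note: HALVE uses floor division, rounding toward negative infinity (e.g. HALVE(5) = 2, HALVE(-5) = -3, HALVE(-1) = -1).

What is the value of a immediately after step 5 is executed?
a = -2

Tracing a through execution:
Initial: a = -3
After step 1 (INC(a)): a = -2
After step 2 (MIN(a, n)): a = -2
After step 3 (HALVE(n)): a = -2
After step 4 (DOUBLE(n)): a = -2
After step 5 (HALVE(n)): a = -2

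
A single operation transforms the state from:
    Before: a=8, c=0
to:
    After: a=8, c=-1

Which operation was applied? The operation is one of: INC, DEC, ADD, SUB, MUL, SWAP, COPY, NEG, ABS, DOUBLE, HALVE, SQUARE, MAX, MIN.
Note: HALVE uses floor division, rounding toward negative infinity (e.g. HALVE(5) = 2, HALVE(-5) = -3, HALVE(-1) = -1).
DEC(c)

Analyzing the change:
Before: a=8, c=0
After: a=8, c=-1
Variable c changed from 0 to -1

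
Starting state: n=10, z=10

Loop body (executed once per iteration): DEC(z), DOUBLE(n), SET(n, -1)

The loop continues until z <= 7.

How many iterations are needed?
3

Tracing iterations:
Initial: n=10, z=10
After iteration 1: n=-1, z=9
After iteration 2: n=-1, z=8
After iteration 3: n=-1, z=7
z <= 7 now holds, so the loop exits after 3 iterations.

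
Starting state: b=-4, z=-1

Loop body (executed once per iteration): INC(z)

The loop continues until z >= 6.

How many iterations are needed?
7

Tracing iterations:
Initial: b=-4, z=-1
After iteration 1: b=-4, z=0
After iteration 2: b=-4, z=1
After iteration 3: b=-4, z=2
After iteration 4: b=-4, z=3
After iteration 5: b=-4, z=4
After iteration 6: b=-4, z=5
After iteration 7: b=-4, z=6
z >= 6 now holds, so the loop exits after 7 iterations.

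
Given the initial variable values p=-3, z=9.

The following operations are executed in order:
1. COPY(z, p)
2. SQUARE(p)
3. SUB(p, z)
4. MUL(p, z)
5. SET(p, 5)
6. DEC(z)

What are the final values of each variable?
{p: 5, z: -4}

Step-by-step execution:
Initial: p=-3, z=9
After step 1 (COPY(z, p)): p=-3, z=-3
After step 2 (SQUARE(p)): p=9, z=-3
After step 3 (SUB(p, z)): p=12, z=-3
After step 4 (MUL(p, z)): p=-36, z=-3
After step 5 (SET(p, 5)): p=5, z=-3
After step 6 (DEC(z)): p=5, z=-4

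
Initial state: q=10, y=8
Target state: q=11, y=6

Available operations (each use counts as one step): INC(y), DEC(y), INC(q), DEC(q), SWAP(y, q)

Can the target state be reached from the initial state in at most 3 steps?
Yes

Path (3 steps): DEC(y) → DEC(y) → INC(q)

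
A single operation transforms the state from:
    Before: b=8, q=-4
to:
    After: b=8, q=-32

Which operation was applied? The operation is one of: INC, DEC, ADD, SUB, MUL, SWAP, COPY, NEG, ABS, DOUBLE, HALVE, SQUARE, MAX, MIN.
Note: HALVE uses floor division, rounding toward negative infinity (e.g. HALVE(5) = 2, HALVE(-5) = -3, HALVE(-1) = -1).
MUL(q, b)

Analyzing the change:
Before: b=8, q=-4
After: b=8, q=-32
Variable q changed from -4 to -32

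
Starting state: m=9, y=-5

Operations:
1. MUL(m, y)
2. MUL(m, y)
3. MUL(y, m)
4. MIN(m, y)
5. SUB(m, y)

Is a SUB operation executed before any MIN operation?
No

First SUB: step 5
First MIN: step 4
Since 5 > 4, MIN comes first.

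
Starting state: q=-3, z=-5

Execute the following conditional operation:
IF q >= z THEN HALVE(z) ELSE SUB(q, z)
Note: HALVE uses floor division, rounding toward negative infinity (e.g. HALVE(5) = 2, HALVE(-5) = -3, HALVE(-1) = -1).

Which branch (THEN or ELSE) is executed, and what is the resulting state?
Branch: THEN, Final state: q=-3, z=-3

Evaluating condition: q >= z
q = -3, z = -5
Condition is True, so THEN branch executes
After HALVE(z): q=-3, z=-3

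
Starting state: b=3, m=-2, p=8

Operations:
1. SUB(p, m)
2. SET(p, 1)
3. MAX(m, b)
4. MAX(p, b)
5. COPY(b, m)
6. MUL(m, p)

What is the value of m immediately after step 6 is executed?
m = 9

Tracing m through execution:
Initial: m = -2
After step 1 (SUB(p, m)): m = -2
After step 2 (SET(p, 1)): m = -2
After step 3 (MAX(m, b)): m = 3
After step 4 (MAX(p, b)): m = 3
After step 5 (COPY(b, m)): m = 3
After step 6 (MUL(m, p)): m = 9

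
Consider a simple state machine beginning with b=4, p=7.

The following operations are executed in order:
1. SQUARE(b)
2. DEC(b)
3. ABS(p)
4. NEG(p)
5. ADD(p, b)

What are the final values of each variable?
{b: 15, p: 8}

Step-by-step execution:
Initial: b=4, p=7
After step 1 (SQUARE(b)): b=16, p=7
After step 2 (DEC(b)): b=15, p=7
After step 3 (ABS(p)): b=15, p=7
After step 4 (NEG(p)): b=15, p=-7
After step 5 (ADD(p, b)): b=15, p=8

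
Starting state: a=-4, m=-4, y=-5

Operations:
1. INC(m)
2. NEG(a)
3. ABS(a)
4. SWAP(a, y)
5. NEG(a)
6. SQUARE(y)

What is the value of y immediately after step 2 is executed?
y = -5

Tracing y through execution:
Initial: y = -5
After step 1 (INC(m)): y = -5
After step 2 (NEG(a)): y = -5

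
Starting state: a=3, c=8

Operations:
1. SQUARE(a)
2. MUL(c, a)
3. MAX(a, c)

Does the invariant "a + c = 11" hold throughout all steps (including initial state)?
No, violated after step 1

The invariant is violated after step 1.

State at each step:
Initial: a=3, c=8
After step 1: a=9, c=8
After step 2: a=9, c=72
After step 3: a=72, c=72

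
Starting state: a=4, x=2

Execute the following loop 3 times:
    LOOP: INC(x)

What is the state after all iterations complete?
a=4, x=5

Iteration trace:
Start: a=4, x=2
After iteration 1: a=4, x=3
After iteration 2: a=4, x=4
After iteration 3: a=4, x=5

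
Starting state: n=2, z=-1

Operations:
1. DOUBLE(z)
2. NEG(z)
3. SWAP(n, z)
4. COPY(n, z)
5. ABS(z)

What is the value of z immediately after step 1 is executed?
z = -2

Tracing z through execution:
Initial: z = -1
After step 1 (DOUBLE(z)): z = -2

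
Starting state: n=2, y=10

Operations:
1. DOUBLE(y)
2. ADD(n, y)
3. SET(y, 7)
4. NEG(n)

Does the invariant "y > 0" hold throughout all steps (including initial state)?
Yes

The invariant holds at every step.

State at each step:
Initial: n=2, y=10
After step 1: n=2, y=20
After step 2: n=22, y=20
After step 3: n=22, y=7
After step 4: n=-22, y=7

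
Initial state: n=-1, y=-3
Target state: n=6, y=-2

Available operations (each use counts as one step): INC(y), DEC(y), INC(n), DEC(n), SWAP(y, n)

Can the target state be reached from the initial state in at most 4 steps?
No

The target state cannot be reached within 4 steps.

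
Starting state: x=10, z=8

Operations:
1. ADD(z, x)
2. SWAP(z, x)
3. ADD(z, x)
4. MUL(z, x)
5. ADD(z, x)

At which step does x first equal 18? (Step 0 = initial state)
Step 2

Tracing x:
Initial: x = 10
After step 1: x = 10
After step 2: x = 18 ← first occurrence
After step 3: x = 18
After step 4: x = 18
After step 5: x = 18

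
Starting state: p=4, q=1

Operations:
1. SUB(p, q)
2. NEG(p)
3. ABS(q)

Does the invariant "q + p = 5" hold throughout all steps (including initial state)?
No, violated after step 1

The invariant is violated after step 1.

State at each step:
Initial: p=4, q=1
After step 1: p=3, q=1
After step 2: p=-3, q=1
After step 3: p=-3, q=1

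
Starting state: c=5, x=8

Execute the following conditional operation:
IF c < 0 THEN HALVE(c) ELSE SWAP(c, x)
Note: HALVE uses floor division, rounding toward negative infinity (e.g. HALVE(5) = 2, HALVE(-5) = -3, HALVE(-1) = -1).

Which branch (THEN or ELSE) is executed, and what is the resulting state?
Branch: ELSE, Final state: c=8, x=5

Evaluating condition: c < 0
c = 5
Condition is False, so ELSE branch executes
After SWAP(c, x): c=8, x=5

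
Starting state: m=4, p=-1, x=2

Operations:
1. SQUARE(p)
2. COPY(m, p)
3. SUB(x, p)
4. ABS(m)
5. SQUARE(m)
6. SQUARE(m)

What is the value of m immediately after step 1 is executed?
m = 4

Tracing m through execution:
Initial: m = 4
After step 1 (SQUARE(p)): m = 4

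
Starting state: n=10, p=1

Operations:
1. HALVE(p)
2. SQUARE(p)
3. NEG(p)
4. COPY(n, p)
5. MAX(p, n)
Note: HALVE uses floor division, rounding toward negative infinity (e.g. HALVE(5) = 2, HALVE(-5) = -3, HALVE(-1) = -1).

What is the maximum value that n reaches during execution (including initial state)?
10

Values of n at each step:
Initial: n = 10 ← maximum
After step 1: n = 10
After step 2: n = 10
After step 3: n = 10
After step 4: n = 0
After step 5: n = 0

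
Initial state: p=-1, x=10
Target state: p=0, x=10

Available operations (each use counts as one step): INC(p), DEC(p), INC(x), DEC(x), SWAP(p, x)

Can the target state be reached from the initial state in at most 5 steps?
Yes

Path (1 step): INC(p)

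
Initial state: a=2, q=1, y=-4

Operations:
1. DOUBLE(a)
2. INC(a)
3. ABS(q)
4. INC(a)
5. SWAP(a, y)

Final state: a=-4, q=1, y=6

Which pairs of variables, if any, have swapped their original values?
None

Comparing initial and final values:
q: 1 → 1
y: -4 → 6
a: 2 → -4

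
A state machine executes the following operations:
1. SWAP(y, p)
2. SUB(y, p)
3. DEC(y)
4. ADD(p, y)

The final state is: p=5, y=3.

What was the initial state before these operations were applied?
p=6, y=2

Working backwards:
Final state: p=5, y=3
Before step 4 (ADD(p, y)): p=2, y=3
Before step 3 (DEC(y)): p=2, y=4
Before step 2 (SUB(y, p)): p=2, y=6
Before step 1 (SWAP(y, p)): p=6, y=2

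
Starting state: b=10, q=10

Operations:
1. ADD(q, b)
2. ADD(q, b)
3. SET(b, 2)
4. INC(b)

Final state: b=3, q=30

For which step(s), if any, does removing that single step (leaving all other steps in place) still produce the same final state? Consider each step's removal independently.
None - removing any single step changes the final result

Testing removal of each single step:
Without step 1: final = b=3, q=20 (different)
Without step 2: final = b=3, q=20 (different)
Without step 3: final = b=11, q=30 (different)
Without step 4: final = b=2, q=30 (different)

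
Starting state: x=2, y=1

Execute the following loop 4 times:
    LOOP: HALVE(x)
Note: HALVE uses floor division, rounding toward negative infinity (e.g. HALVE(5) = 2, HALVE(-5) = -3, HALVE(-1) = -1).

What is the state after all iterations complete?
x=0, y=1

Iteration trace:
Start: x=2, y=1
After iteration 1: x=1, y=1
After iteration 2: x=0, y=1
After iteration 3: x=0, y=1
After iteration 4: x=0, y=1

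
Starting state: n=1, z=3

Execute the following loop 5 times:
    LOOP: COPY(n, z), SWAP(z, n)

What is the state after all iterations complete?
n=3, z=3

Iteration trace:
Start: n=1, z=3
After iteration 1: n=3, z=3
After iteration 2: n=3, z=3
After iteration 3: n=3, z=3
After iteration 4: n=3, z=3
After iteration 5: n=3, z=3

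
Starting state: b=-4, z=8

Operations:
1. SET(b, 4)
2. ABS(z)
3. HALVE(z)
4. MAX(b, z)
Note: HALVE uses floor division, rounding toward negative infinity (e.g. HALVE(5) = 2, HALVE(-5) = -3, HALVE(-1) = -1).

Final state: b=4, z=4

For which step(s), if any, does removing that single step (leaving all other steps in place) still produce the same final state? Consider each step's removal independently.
Step(s) 1, 2, 4

Testing removal of each single step:
Without step 1: final = b=4, z=4 (same)
Without step 2: final = b=4, z=4 (same)
Without step 3: final = b=8, z=8 (different)
Without step 4: final = b=4, z=4 (same)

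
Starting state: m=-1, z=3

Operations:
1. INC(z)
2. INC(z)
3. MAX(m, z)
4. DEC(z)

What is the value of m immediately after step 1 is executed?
m = -1

Tracing m through execution:
Initial: m = -1
After step 1 (INC(z)): m = -1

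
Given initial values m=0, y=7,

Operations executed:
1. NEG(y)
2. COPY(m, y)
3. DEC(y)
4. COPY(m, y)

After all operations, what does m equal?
m = -8

Tracing execution:
Step 1: NEG(y) → m = 0
Step 2: COPY(m, y) → m = -7
Step 3: DEC(y) → m = -7
Step 4: COPY(m, y) → m = -8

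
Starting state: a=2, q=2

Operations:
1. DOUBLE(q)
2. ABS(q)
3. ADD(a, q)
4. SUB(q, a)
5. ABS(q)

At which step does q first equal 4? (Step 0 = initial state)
Step 1

Tracing q:
Initial: q = 2
After step 1: q = 4 ← first occurrence
After step 2: q = 4
After step 3: q = 4
After step 4: q = -2
After step 5: q = 2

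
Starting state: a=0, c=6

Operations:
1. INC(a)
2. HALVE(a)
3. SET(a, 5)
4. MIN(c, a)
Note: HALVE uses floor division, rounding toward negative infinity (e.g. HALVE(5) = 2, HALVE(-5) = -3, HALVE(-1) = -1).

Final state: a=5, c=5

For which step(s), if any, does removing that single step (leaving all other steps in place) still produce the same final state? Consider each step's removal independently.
Step(s) 1, 2

Testing removal of each single step:
Without step 1: final = a=5, c=5 (same)
Without step 2: final = a=5, c=5 (same)
Without step 3: final = a=0, c=0 (different)
Without step 4: final = a=5, c=6 (different)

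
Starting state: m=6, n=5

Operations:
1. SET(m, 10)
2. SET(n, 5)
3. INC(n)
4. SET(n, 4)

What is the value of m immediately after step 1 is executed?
m = 10

Tracing m through execution:
Initial: m = 6
After step 1 (SET(m, 10)): m = 10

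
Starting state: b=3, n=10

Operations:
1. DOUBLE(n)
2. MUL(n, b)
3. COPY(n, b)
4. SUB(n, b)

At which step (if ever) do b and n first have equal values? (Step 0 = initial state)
Step 3

b and n first become equal after step 3.

Comparing values at each step:
Initial: b=3, n=10
After step 1: b=3, n=20
After step 2: b=3, n=60
After step 3: b=3, n=3 ← equal!
After step 4: b=3, n=0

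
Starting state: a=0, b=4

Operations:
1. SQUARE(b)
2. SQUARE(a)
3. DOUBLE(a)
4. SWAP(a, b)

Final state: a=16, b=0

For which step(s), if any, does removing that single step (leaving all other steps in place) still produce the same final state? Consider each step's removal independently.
Step(s) 2, 3

Testing removal of each single step:
Without step 1: final = a=4, b=0 (different)
Without step 2: final = a=16, b=0 (same)
Without step 3: final = a=16, b=0 (same)
Without step 4: final = a=0, b=16 (different)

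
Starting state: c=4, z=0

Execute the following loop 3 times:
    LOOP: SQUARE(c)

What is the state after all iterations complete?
c=65536, z=0

Iteration trace:
Start: c=4, z=0
After iteration 1: c=16, z=0
After iteration 2: c=256, z=0
After iteration 3: c=65536, z=0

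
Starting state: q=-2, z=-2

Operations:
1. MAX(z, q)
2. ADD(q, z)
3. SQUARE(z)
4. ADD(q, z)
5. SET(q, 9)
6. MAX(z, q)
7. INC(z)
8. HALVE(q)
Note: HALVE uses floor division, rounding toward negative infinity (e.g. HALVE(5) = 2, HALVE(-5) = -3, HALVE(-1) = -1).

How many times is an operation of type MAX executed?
2

Counting MAX operations:
Step 1: MAX(z, q) ← MAX
Step 6: MAX(z, q) ← MAX
Total: 2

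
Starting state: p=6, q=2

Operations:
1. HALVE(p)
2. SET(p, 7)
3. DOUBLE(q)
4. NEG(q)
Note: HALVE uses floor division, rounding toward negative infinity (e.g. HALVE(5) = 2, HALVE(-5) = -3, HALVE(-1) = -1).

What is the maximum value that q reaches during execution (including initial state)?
4

Values of q at each step:
Initial: q = 2
After step 1: q = 2
After step 2: q = 2
After step 3: q = 4 ← maximum
After step 4: q = -4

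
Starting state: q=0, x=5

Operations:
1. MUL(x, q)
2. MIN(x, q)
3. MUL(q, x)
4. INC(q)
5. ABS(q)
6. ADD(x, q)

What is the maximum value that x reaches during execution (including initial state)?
5

Values of x at each step:
Initial: x = 5 ← maximum
After step 1: x = 0
After step 2: x = 0
After step 3: x = 0
After step 4: x = 0
After step 5: x = 0
After step 6: x = 1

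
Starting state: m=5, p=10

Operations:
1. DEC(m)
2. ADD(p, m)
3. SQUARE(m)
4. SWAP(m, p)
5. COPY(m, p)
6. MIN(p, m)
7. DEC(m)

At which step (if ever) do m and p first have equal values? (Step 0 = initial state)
Step 5

m and p first become equal after step 5.

Comparing values at each step:
Initial: m=5, p=10
After step 1: m=4, p=10
After step 2: m=4, p=14
After step 3: m=16, p=14
After step 4: m=14, p=16
After step 5: m=16, p=16 ← equal!
After step 6: m=16, p=16 ← equal!
After step 7: m=15, p=16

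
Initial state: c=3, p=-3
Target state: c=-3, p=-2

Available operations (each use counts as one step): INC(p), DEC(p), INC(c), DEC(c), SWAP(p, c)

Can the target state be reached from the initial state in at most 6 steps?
Yes

Path (6 steps): DEC(c) → DEC(c) → DEC(c) → DEC(c) → DEC(c) → SWAP(p, c)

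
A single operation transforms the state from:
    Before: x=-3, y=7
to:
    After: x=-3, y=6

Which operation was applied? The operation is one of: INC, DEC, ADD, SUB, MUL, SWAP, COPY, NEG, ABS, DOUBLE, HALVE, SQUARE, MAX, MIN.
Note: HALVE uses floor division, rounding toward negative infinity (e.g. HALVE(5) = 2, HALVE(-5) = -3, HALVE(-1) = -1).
DEC(y)

Analyzing the change:
Before: x=-3, y=7
After: x=-3, y=6
Variable y changed from 7 to 6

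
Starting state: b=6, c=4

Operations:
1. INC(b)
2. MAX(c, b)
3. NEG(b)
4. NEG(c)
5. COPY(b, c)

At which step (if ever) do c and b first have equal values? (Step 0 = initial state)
Step 2

c and b first become equal after step 2.

Comparing values at each step:
Initial: c=4, b=6
After step 1: c=4, b=7
After step 2: c=7, b=7 ← equal!
After step 3: c=7, b=-7
After step 4: c=-7, b=-7 ← equal!
After step 5: c=-7, b=-7 ← equal!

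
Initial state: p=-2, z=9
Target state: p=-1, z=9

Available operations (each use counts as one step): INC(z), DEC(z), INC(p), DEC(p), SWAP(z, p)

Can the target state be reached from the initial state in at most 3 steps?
Yes

Path (1 step): INC(p)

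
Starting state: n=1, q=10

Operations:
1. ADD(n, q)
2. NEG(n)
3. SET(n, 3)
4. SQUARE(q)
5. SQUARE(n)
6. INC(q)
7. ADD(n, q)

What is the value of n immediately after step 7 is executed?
n = 110

Tracing n through execution:
Initial: n = 1
After step 1 (ADD(n, q)): n = 11
After step 2 (NEG(n)): n = -11
After step 3 (SET(n, 3)): n = 3
After step 4 (SQUARE(q)): n = 3
After step 5 (SQUARE(n)): n = 9
After step 6 (INC(q)): n = 9
After step 7 (ADD(n, q)): n = 110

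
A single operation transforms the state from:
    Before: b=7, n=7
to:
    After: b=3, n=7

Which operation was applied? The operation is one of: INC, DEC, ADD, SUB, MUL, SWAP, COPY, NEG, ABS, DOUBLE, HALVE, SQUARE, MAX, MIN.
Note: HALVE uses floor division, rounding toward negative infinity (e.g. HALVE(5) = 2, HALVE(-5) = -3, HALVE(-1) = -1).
HALVE(b)

Analyzing the change:
Before: b=7, n=7
After: b=3, n=7
Variable b changed from 7 to 3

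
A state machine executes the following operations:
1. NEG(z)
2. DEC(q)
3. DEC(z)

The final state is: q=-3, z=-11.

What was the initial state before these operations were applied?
q=-2, z=10

Working backwards:
Final state: q=-3, z=-11
Before step 3 (DEC(z)): q=-3, z=-10
Before step 2 (DEC(q)): q=-2, z=-10
Before step 1 (NEG(z)): q=-2, z=10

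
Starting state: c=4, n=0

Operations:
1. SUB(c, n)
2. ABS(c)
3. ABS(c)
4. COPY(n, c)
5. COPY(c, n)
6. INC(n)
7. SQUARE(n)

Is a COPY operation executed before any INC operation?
Yes

First COPY: step 4
First INC: step 6
Since 4 < 6, COPY comes first.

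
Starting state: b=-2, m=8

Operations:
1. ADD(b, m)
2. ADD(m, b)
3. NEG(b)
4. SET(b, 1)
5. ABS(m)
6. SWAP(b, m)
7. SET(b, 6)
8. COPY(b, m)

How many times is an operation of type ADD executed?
2

Counting ADD operations:
Step 1: ADD(b, m) ← ADD
Step 2: ADD(m, b) ← ADD
Total: 2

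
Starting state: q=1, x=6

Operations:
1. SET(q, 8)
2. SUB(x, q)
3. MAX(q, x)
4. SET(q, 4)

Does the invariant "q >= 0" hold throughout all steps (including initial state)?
Yes

The invariant holds at every step.

State at each step:
Initial: q=1, x=6
After step 1: q=8, x=6
After step 2: q=8, x=-2
After step 3: q=8, x=-2
After step 4: q=4, x=-2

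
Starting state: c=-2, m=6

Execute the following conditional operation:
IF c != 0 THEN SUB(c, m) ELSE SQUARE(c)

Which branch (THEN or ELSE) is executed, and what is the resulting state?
Branch: THEN, Final state: c=-8, m=6

Evaluating condition: c != 0
c = -2
Condition is True, so THEN branch executes
After SUB(c, m): c=-8, m=6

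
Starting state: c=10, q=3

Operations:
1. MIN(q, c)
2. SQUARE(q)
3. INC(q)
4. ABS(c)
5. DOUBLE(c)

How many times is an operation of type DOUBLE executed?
1

Counting DOUBLE operations:
Step 5: DOUBLE(c) ← DOUBLE
Total: 1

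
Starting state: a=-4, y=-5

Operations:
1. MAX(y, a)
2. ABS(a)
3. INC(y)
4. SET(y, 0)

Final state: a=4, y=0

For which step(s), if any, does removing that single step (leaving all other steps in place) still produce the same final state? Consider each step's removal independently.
Step(s) 1, 3

Testing removal of each single step:
Without step 1: final = a=4, y=0 (same)
Without step 2: final = a=-4, y=0 (different)
Without step 3: final = a=4, y=0 (same)
Without step 4: final = a=4, y=-3 (different)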